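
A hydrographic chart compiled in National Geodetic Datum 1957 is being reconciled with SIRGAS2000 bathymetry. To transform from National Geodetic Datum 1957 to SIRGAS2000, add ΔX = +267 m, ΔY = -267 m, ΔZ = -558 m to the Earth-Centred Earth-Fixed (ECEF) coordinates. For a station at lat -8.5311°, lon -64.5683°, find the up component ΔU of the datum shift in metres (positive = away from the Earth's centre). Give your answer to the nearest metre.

The local up (radial) axis is (cos φ cos λ, cos φ sin λ, sin φ), giving ΔU = 113.390 + 238.459 + 82.777 = 434.63 m.

ΔU = 435 m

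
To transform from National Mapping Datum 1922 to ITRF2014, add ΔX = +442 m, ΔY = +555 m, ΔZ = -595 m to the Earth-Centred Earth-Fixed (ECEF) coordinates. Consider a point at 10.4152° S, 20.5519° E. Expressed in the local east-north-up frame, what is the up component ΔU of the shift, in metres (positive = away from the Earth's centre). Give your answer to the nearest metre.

ΔU = 706 m

At φ = -10.4152°, λ = 20.5519°: sin φ = -0.180780, cos φ = 0.983524, sin λ = 0.351056, cos λ = 0.936355.
ΔU = cos φ cos λ·ΔX + cos φ sin λ·ΔY + sin φ·ΔZ = (0.983524)(0.936355)(442) + (0.983524)(0.351056)(555) + (-0.180780)(-595) = 706.24 m.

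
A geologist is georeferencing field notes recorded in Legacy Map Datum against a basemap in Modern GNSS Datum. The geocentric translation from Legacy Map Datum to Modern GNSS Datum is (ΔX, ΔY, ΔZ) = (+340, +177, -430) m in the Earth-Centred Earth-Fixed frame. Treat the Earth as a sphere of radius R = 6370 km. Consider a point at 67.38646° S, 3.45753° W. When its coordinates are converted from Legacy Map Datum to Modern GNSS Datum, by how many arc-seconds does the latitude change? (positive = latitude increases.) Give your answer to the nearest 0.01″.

sin φ = -0.923119, cos φ = 0.384513, sin λ = -0.060309, cos λ = 0.998180.
North component: ΔN = −sin φ cos λ·ΔX − sin φ sin λ·ΔY + cos φ·ΔZ = −(-0.923119)(0.998180)(340) − (-0.923119)(-0.060309)(177) + (0.384513)(-430) = 138.09 m.
1° of latitude spans πR/180 = 111177 m, so Δφ = 138.09 / 111177 × 3600 = 4.472″.

Δφ = 4.47″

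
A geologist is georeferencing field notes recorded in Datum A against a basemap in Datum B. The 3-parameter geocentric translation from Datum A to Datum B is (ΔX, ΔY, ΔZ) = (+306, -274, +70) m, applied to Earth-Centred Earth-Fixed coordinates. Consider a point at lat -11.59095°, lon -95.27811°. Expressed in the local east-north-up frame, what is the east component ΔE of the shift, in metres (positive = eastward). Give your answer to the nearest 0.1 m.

ΔE = 329.9 m

At φ = -11.59095°, λ = -95.27811°: sin φ = -0.200923, cos φ = 0.979607, sin λ = -0.995760, cos λ = -0.091990.
ΔE = −sin λ·ΔX + cos λ·ΔY = −(-0.995760)·(306) + (-0.091990)·(-274) = 329.91 m.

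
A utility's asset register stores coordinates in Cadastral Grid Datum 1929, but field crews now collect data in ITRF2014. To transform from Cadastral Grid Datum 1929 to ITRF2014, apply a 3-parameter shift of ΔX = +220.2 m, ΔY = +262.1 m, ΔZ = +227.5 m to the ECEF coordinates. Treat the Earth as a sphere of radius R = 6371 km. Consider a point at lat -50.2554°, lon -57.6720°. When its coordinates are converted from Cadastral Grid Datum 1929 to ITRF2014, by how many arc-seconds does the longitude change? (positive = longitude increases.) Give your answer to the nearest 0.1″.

Δλ = 16.5″

sin φ = -0.768902, cos φ = 0.639367, sin λ = -0.845001, cos λ = 0.534765.
East component: ΔE = −sin λ·ΔX + cos λ·ΔY = −(-0.845001)(220.2) + (0.534765)(262.1) = 326.23 m.
1° of latitude spans πR/180 = 111195 m; at latitude φ, 1° of longitude spans that × cos φ = 71094.3 m, so Δλ = 326.23 / 71094.3 × 3600 = 16.519″.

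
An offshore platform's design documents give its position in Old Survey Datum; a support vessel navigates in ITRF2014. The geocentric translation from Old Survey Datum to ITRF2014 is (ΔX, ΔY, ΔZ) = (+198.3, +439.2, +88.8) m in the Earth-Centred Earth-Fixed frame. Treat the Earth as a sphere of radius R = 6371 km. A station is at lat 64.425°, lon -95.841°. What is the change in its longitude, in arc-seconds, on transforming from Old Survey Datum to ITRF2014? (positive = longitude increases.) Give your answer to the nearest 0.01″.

Δλ = 11.44″

sin φ = 0.902021, cos φ = 0.431692, sin λ = -0.994808, cos λ = -0.101768.
East component: ΔE = −sin λ·ΔX + cos λ·ΔY = −(-0.994808)(198.3) + (-0.101768)(439.2) = 152.57 m.
1° of latitude spans πR/180 = 111195 m; at latitude φ, 1° of longitude spans that × cos φ = 48002.0 m, so Δλ = 152.57 / 48002.0 × 3600 = 11.443″.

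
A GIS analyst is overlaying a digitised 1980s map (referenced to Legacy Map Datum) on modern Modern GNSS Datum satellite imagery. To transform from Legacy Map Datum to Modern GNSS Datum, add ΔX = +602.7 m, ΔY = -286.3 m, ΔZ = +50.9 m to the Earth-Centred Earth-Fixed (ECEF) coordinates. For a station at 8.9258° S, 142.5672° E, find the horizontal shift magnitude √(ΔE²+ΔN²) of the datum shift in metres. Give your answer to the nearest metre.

At φ = -8.9258°, λ = 142.5672°: sin φ = -0.155155, cos φ = 0.987890, sin λ = 0.607831, cos λ = -0.794067.
ΔE = −sin λ·ΔX + cos λ·ΔY = −(0.607831)·(602.7) + (-0.794067)·(-286.3) = -139.00 m.
ΔN = −sin φ cos λ·ΔX − sin φ sin λ·ΔY + cos φ·ΔZ = −(-0.155155)(-0.794067)(602.7) − (-0.155155)(0.607831)(-286.3) + (0.987890)(50.9) = -50.97 m.
Horizontal magnitude = √(ΔE² + ΔN²) = √((-139.00)² + (-50.97)²) = 148.05 m.

148 m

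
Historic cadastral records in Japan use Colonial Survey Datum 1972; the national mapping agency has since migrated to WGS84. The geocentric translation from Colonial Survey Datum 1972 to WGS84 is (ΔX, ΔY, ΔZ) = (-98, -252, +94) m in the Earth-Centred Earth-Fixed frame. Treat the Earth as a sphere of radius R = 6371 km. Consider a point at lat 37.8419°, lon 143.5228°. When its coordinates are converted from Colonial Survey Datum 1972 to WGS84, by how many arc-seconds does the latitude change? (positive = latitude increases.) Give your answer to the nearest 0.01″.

Δφ = 3.81″

sin φ = 0.613485, cos φ = 0.789707, sin λ = 0.594503, cos λ = -0.804093.
North component: ΔN = −sin φ cos λ·ΔX − sin φ sin λ·ΔY + cos φ·ΔZ = −(0.613485)(-0.804093)(-98) − (0.613485)(0.594503)(-252) + (0.789707)(94) = 117.80 m.
1° of latitude spans πR/180 = 111195 m, so Δφ = 117.80 / 111195 × 3600 = 3.814″.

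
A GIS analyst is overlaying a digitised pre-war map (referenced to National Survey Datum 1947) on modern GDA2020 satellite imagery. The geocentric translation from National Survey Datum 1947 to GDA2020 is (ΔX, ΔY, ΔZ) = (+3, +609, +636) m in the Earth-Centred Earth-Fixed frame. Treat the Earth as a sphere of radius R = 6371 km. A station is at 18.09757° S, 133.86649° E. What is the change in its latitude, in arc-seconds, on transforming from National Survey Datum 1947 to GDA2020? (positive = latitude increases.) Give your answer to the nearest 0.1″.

Δφ = 24.0″

sin φ = -0.310636, cos φ = 0.950529, sin λ = 0.720957, cos λ = -0.692980.
North component: ΔN = −sin φ cos λ·ΔX − sin φ sin λ·ΔY + cos φ·ΔZ = −(-0.310636)(-0.692980)(3) − (-0.310636)(0.720957)(609) + (0.950529)(636) = 740.28 m.
1° of latitude spans πR/180 = 111195 m, so Δφ = 740.28 / 111195 × 3600 = 23.967″.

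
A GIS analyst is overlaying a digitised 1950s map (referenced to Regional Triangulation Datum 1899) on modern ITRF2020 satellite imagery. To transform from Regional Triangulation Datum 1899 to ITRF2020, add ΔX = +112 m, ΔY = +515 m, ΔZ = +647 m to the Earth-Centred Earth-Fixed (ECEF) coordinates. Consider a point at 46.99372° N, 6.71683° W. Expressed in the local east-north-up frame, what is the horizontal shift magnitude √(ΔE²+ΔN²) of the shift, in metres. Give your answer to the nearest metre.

662 m

The local east axis at (φ, λ) is (−sin λ, cos λ, 0), so ΔE = −sin(-6.71683°)·112 + cos(-6.71683°)·515 = 524.57 m.
The local north axis is (−sin φ cos λ, −sin φ sin λ, cos φ), giving ΔN = -81.341 + 44.049 + 441.305 = 404.01 m.
Horizontal magnitude = √(ΔE² + ΔN²) = √(524.57² + 404.01²) = 662.11 m.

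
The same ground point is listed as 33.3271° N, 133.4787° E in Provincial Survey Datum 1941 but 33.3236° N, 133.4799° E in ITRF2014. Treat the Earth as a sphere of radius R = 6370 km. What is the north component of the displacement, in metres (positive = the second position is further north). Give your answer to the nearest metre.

Δφ = 33.3236° − 33.3271° = -0.0035°; Δλ = 133.4799° − 133.4787° = +0.0012°.
1° along a meridian = πR/180 = 111177 m.
ΔN = Δφ × 111177 = -389.1 m; ΔE = Δλ × 111177 × cos(33.3271°) = +0.0012 × 111177 × 0.835548 = 111.5 m.

ΔN = -389 m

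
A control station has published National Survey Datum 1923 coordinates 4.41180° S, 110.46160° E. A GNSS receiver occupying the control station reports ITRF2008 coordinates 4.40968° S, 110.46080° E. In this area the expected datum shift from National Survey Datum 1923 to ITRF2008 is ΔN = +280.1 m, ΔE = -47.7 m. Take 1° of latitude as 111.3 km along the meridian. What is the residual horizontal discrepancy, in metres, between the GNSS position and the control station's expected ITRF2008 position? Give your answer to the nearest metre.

60 m

Observed coordinate differences: Δφ = +0.00212°, Δλ = -0.00080°.
Converting to metres (1° lat = 111300 m, cos φ = 0.997037): observed ΔN = 236.0 m, observed ΔE = -88.8 m.
Subtracting the expected shift leaves a residual of 236.0 − (280.1) = -44.1 m north and -88.8 − (-47.7) = -41.1 m east.
Residual distance = √((-44.1)² + (-41.1)²) = 60.3 m.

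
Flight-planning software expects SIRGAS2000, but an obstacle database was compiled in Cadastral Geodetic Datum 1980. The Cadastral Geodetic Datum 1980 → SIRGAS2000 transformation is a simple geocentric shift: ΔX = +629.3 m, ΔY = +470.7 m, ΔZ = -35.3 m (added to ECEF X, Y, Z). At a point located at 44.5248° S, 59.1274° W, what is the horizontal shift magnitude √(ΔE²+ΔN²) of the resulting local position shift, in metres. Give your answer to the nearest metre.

The local east axis at (φ, λ) is (−sin λ, cos λ, 0), so ΔE = −sin(-59.1274°)·629.3 + cos(-59.1274°)·470.7 = 781.67 m.
The local north axis is (−sin φ cos λ, −sin φ sin λ, cos φ), giving ΔN = 226.433 − 283.297 − 25.167 = -82.03 m.
Horizontal magnitude = √(ΔE² + ΔN²) = √(781.67² + (-82.03)²) = 785.96 m.

786 m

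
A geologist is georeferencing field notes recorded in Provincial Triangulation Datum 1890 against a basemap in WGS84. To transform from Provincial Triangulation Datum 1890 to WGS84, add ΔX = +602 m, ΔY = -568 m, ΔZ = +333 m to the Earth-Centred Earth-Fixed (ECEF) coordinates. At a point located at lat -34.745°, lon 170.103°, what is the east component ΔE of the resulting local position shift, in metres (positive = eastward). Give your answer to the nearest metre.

ΔE = 456 m

The local east axis at (φ, λ) is (−sin λ, cos λ, 0), so ΔE = −sin(170.103°)·602 + cos(170.103°)·(-568) = 456.08 m.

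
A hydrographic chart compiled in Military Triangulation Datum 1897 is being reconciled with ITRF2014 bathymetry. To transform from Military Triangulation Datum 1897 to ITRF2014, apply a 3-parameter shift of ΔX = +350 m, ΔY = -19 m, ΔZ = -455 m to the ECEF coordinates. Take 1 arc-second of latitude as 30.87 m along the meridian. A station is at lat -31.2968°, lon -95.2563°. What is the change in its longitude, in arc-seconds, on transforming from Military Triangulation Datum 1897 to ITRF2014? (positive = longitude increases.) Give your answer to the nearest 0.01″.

Δλ = 13.28″

sin φ = -0.519471, cos φ = 0.854488, sin λ = -0.995795, cos λ = -0.091611.
East component: ΔE = −sin λ·ΔX + cos λ·ΔY = −(-0.995795)(350) + (-0.091611)(-19) = 350.27 m.
1° of latitude spans 3600 × 30.87 = 111132 m; at latitude φ, 1° of longitude spans that × cos φ = 94960.9 m, so Δλ = 350.27 / 94960.9 × 3600 = 13.279″.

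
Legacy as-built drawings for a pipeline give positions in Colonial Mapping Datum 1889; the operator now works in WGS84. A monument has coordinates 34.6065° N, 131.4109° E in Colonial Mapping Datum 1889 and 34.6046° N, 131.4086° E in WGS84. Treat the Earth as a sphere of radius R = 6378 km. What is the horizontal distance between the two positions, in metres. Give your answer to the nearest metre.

299 m

Δφ = 34.6046° − 34.6065° = -0.0019°; Δλ = 131.4086° − 131.4109° = -0.0023°.
1° along a meridian = πR/180 = 111317 m.
ΔN = Δφ × 111317 = -211.5 m; ΔE = Δλ × 111317 × cos(34.6065°) = -0.0023 × 111317 × 0.823072 = -210.7 m.
Distance = √(ΔE² + ΔN²) = √((-210.7)² + (-211.5)²) = 298.6 m.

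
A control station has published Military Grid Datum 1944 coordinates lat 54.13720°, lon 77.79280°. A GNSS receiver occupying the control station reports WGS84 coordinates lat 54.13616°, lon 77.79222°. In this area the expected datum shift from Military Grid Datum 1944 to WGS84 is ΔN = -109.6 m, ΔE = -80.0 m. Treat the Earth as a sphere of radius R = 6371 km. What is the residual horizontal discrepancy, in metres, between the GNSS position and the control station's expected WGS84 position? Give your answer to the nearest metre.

Observed coordinate differences: Δφ = -0.00104°, Δλ = -0.00058°.
Converting to metres (1° lat = 111195 m, cos φ = 0.585846): observed ΔN = -115.6 m, observed ΔE = -37.8 m.
Subtracting the expected shift leaves a residual of -115.6 − (-109.6) = -6.0 m north and -37.8 − (-80.0) = 42.2 m east.
Residual distance = √((-6.0)² + 42.2²) = 42.6 m.

43 m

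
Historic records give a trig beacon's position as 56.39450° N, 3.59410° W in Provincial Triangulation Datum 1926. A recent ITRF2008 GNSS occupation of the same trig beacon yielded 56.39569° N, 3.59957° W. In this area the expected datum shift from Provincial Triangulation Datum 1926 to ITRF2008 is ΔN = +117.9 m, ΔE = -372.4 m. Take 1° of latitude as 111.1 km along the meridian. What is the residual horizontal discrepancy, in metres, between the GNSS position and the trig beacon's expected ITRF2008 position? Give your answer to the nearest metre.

39 m

Observed coordinate differences: Δφ = +0.00119°, Δλ = -0.00547°.
Converting to metres (1° lat = 111100 m, cos φ = 0.553472): observed ΔN = 132.2 m, observed ΔE = -336.4 m.
Subtracting the expected shift leaves a residual of 132.2 − (117.9) = 14.3 m north and -336.4 − (-372.4) = 36.0 m east.
Residual distance = √(14.3² + 36.0²) = 38.8 m.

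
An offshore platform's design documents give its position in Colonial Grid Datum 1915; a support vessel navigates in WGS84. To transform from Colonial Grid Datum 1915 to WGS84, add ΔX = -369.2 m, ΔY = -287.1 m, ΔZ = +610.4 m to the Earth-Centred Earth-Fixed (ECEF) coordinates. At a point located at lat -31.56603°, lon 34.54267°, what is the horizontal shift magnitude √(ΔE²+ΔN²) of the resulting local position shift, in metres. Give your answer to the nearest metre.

The local east axis at (φ, λ) is (−sin λ, cos λ, 0), so ΔE = −sin(34.54267°)·(-369.2) + cos(34.54267°)·(-287.1) = -27.14 m.
The local north axis is (−sin φ cos λ, −sin φ sin λ, cos φ), giving ΔN = -159.197 − 85.218 + 520.084 = 275.67 m.
Horizontal magnitude = √(ΔE² + ΔN²) = √((-27.14)² + 275.67²) = 277.00 m.

277 m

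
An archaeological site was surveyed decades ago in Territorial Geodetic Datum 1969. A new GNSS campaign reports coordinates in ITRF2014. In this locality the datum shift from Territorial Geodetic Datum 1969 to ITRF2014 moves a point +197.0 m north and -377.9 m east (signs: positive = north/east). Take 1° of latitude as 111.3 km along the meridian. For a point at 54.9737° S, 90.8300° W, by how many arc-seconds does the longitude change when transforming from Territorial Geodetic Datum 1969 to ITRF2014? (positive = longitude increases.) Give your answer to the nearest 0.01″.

Δλ = -21.30″

At latitude -54.9737°, cos φ = 0.573952.
1° of longitude at this latitude = 111.3 × cos φ = 63.88 km, so Δλ = -377.9 / 63880.9 = -0.0059157° = -21.297″.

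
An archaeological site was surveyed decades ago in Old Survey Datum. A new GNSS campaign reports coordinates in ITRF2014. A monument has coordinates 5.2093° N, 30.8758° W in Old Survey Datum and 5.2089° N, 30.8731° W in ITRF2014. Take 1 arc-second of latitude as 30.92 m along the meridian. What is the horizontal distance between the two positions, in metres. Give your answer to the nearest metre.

303 m

Δφ = 5.2089° − 5.2093° = -0.0004°; Δλ = -30.8731° − -30.8758° = +0.0027°.
1° of latitude = 3600 × 30.92 = 111312 m.
ΔN = Δφ × 111312 = -44.5 m; ΔE = Δλ × 111312 × cos(5.2093°) = +0.0027 × 111312 × 0.995870 = 299.3 m.
Distance = √(ΔE² + ΔN²) = √(299.3² + (-44.5)²) = 302.6 m.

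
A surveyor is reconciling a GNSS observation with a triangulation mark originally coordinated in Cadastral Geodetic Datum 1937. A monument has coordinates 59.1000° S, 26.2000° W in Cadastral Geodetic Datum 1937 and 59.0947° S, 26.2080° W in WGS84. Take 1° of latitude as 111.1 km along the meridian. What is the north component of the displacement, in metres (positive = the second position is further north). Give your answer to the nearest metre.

Δφ = -59.0947° − -59.1000° = +0.0053°; Δλ = -26.2080° − -26.2000° = -0.0080°.
ΔN = Δφ × 111100 = 588.8 m; ΔE = Δλ × 111100 × cos(-59.1000°) = -0.0080 × 111100 × 0.513541 = -456.4 m.

ΔN = 589 m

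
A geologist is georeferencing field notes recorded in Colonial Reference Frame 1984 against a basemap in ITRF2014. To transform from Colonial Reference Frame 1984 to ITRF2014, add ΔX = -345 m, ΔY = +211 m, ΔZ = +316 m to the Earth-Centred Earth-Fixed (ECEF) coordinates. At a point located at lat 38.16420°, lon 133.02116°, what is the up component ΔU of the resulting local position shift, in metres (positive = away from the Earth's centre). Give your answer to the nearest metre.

ΔU = 502 m

The local up (radial) axis is (cos φ cos λ, cos φ sin λ, sin φ), giving ΔU = 185.068 + 121.288 + 195.262 = 501.62 m.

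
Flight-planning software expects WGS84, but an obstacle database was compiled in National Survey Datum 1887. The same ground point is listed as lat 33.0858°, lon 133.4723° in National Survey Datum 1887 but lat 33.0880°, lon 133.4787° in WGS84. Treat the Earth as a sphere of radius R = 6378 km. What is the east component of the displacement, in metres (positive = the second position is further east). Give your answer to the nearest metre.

Δφ = 33.0880° − 33.0858° = +0.0022°; Δλ = 133.4787° − 133.4723° = +0.0064°.
1° along a meridian = πR/180 = 111317 m.
ΔN = Δφ × 111317 = 244.9 m; ΔE = Δλ × 111317 × cos(33.0858°) = +0.0064 × 111317 × 0.837854 = 596.9 m.

ΔE = 597 m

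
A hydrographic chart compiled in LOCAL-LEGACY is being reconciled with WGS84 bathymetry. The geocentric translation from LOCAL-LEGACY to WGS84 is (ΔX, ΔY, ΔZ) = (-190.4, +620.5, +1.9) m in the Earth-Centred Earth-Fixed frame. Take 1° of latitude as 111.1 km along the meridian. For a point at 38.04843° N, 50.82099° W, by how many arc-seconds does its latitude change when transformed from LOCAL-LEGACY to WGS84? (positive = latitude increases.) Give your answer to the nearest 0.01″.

sin φ = 0.616327, cos φ = 0.787490, sin λ = -0.775176, cos λ = 0.631745.
North component: ΔN = −sin φ cos λ·ΔX − sin φ sin λ·ΔY + cos φ·ΔZ = −(0.616327)(0.631745)(-190.4) − (0.616327)(-0.775176)(620.5) + (0.787490)(1.9) = 372.08 m.
1° of latitude spans 111100 m, so Δφ = 372.08 / 111100 × 3600 = 12.057″.

Δφ = 12.06″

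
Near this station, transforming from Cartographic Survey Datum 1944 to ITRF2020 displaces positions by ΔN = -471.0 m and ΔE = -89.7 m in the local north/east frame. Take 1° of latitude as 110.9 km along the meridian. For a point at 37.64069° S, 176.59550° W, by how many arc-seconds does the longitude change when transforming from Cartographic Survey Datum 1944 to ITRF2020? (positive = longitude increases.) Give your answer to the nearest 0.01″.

At latitude -37.64069°, cos φ = 0.791856.
1° of longitude at this latitude = 110.9 × cos φ = 87.82 km, so Δλ = -89.7 / 87816.8 = -0.0010214° = -3.677″.

Δλ = -3.68″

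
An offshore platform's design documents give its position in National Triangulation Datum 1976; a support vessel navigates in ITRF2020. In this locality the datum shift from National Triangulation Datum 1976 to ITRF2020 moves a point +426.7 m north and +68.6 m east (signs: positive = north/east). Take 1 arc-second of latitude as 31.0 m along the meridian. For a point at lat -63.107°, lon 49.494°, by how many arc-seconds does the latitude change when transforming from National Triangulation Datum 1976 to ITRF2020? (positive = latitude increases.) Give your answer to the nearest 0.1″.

1″ of latitude = 31.00 m, so Δφ = 426.7 / 31.00 = 13.765″.

Δφ = 13.8″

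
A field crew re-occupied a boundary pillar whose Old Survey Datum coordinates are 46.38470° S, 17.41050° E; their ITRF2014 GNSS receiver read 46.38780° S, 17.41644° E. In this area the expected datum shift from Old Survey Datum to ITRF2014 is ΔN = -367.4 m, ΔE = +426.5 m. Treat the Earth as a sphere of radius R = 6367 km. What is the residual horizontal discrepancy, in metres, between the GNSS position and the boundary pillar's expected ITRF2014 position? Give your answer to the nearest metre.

Observed coordinate differences: Δφ = -0.00310°, Δλ = +0.00594°.
Converting to metres (1° lat = 111125 m, cos φ = 0.689813): observed ΔN = -344.5 m, observed ΔE = 455.3 m.
Subtracting the expected shift leaves a residual of -344.5 − (-367.4) = 22.9 m north and 455.3 − (426.5) = 28.8 m east.
Residual distance = √(22.9² + 28.8²) = 36.8 m.

37 m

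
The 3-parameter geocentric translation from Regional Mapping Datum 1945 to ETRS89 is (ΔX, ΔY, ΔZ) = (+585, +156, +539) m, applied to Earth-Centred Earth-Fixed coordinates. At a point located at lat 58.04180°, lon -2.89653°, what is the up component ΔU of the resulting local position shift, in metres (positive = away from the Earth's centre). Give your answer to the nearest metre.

ΔU = 762 m

The local up (radial) axis is (cos φ cos λ, cos φ sin λ, sin φ), giving ΔU = 309.245 − 4.173 + 457.306 = 762.38 m.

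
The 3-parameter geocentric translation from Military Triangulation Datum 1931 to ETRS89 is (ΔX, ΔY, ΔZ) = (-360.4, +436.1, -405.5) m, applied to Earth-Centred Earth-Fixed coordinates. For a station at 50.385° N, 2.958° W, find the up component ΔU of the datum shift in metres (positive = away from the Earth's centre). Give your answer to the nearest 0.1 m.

ΔU = -556.2 m

At φ = 50.385°, λ = -2.958°: sin φ = 0.770346, cos φ = 0.637626, sin λ = -0.051604, cos λ = 0.998668.
ΔU = cos φ cos λ·ΔX + cos φ sin λ·ΔY + sin φ·ΔZ = (0.637626)(0.998668)(-360.4) + (0.637626)(-0.051604)(436.1) + (0.770346)(-405.5) = -556.22 m.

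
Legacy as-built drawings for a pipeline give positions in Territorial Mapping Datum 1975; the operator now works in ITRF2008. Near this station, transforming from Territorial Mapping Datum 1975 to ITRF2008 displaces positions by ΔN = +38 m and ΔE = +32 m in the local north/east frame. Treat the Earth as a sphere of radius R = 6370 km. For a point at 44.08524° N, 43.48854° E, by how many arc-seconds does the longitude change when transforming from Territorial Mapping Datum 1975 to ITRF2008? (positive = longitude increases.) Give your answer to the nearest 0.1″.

At latitude 44.08524°, cos φ = 0.718306.
One radian of longitude at latitude φ spans R cos φ, so Δλ = ΔE / (R cos φ) = 32.0 / (6370000 × 0.718306) = 6.9936e-06 rad = 1.443″.

Δλ = 1.4″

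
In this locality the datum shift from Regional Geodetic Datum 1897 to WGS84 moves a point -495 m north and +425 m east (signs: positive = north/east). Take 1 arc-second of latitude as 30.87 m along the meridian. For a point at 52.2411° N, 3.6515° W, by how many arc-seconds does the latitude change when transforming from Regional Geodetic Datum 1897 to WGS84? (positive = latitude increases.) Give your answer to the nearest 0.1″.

1″ of latitude = 30.87 m, so Δφ = -495.0 / 30.87 = -16.035″.

Δφ = -16.0″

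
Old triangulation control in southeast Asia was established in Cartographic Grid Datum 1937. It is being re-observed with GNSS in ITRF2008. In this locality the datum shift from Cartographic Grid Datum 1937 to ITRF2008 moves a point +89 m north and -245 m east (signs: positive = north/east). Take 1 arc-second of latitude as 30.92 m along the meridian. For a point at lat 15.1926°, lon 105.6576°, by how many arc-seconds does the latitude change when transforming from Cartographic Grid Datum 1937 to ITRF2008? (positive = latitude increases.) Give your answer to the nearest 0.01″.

Δφ = 2.88″

1″ of latitude = 30.92 m, so Δφ = 89.0 / 30.92 = 2.878″.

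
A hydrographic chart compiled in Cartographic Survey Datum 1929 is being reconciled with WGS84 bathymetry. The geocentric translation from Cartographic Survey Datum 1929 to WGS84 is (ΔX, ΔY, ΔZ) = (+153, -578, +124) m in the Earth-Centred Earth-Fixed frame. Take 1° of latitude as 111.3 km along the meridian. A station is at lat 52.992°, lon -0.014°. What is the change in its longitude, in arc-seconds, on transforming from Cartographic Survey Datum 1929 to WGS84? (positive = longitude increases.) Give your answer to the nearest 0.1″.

Δλ = -31.1″

sin φ = 0.798551, cos φ = 0.601927, sin λ = -0.000244, cos λ = 1.000000.
East component: ΔE = −sin λ·ΔX + cos λ·ΔY = −(-0.000244)(153) + (1.000000)(-578) = -577.96 m.
1° of latitude spans 111300 m; at latitude φ, 1° of longitude spans that × cos φ = 66994.4 m, so Δλ = -577.96 / 66994.4 × 3600 = -31.057″.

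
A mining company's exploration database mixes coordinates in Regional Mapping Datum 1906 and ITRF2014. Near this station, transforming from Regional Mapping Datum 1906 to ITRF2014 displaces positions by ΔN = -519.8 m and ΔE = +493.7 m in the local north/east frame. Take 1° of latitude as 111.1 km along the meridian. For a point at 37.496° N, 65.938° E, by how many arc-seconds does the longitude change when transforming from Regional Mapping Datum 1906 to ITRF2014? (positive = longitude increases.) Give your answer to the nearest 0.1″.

At latitude 37.496°, cos φ = 0.793396.
1° of longitude at this latitude = 111.1 × cos φ = 88.15 km, so Δλ = 493.7 / 88146.3 = 0.0056009° = 20.163″.

Δλ = 20.2″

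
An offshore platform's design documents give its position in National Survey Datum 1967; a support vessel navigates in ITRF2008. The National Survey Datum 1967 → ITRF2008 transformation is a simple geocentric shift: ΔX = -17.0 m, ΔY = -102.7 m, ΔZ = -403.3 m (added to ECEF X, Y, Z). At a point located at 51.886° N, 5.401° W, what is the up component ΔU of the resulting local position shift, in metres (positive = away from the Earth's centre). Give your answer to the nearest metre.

At φ = 51.886°, λ = -5.401°: sin φ = 0.786784, cos φ = 0.617228, sin λ = -0.094126, cos λ = 0.995560.
ΔU = cos φ cos λ·ΔX + cos φ sin λ·ΔY + sin φ·ΔZ = (0.617228)(0.995560)(-17.0) + (0.617228)(-0.094126)(-102.7) + (0.786784)(-403.3) = -321.79 m.

ΔU = -322 m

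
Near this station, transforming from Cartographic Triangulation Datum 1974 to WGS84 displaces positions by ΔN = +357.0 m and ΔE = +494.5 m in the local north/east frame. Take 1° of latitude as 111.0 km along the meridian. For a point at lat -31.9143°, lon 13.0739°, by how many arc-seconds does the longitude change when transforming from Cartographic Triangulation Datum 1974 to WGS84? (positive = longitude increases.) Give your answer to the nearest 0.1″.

Δλ = 18.9″

At latitude -31.9143°, cos φ = 0.848840.
1° of longitude at this latitude = 111.0 × cos φ = 94.22 km, so Δλ = 494.5 / 94221.2 = 0.0052483° = 18.894″.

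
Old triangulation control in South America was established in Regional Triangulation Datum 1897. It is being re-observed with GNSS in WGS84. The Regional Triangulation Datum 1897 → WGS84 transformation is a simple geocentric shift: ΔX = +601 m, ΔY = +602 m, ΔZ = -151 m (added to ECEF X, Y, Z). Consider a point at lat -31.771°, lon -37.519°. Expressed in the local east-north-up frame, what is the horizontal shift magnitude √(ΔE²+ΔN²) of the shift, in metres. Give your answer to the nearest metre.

846 m

At φ = -31.771°, λ = -37.519°: sin φ = -0.526526, cos φ = 0.850159, sin λ = -0.609024, cos λ = 0.793151.
ΔE = −sin λ·ΔX + cos λ·ΔY = −(-0.609024)·(601) + (0.793151)·(602) = 843.50 m.
ΔN = −sin φ cos λ·ΔX − sin φ sin λ·ΔY + cos φ·ΔZ = −(-0.526526)(0.793151)(601) − (-0.526526)(-0.609024)(602) + (0.850159)(-151) = -70.43 m.
Horizontal magnitude = √(ΔE² + ΔN²) = √(843.50² + (-70.43)²) = 846.44 m.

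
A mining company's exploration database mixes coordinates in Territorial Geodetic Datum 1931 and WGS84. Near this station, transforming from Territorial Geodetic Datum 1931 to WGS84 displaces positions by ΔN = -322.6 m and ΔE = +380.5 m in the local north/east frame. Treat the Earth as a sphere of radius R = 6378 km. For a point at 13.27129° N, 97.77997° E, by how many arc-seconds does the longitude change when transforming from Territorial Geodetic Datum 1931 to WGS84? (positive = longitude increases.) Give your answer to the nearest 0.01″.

At latitude 13.27129°, cos φ = 0.973294.
One radian of longitude at latitude φ spans R cos φ, so Δλ = ΔE / (R cos φ) = 380.5 / (6378000 × 0.973294) = 6.1295e-05 rad = 12.643″.

Δλ = 12.64″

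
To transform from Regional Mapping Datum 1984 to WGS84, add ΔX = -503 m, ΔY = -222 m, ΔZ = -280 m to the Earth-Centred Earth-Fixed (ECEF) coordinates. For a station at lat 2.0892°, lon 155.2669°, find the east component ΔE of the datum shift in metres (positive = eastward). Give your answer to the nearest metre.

The local east axis at (φ, λ) is (−sin λ, cos λ, 0), so ΔE = −sin(155.2669°)·(-503) + cos(155.2669°)·(-222) = 412.09 m.

ΔE = 412 m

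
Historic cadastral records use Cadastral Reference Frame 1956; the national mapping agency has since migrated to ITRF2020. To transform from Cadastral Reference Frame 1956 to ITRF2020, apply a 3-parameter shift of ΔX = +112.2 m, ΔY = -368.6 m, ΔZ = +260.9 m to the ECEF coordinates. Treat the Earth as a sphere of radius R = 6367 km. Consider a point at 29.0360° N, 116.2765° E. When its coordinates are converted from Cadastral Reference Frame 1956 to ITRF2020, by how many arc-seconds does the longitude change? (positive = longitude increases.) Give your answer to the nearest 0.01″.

sin φ = 0.485359, cos φ = 0.874315, sin λ = 0.896668, cos λ = -0.442703.
East component: ΔE = −sin λ·ΔX + cos λ·ΔY = −(0.896668)(112.2) + (-0.442703)(-368.6) = 62.57 m.
1° of latitude spans πR/180 = 111125 m; at latitude φ, 1° of longitude spans that × cos φ = 97158.3 m, so Δλ = 62.57 / 97158.3 × 3600 = 2.319″.

Δλ = 2.32″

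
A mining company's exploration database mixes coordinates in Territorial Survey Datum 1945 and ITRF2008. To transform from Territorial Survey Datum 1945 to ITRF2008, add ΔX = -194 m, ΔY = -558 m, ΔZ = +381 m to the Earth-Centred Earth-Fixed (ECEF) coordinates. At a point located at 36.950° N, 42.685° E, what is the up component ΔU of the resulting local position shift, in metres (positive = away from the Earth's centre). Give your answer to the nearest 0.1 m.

At φ = 36.950°, λ = 42.685°: sin φ = 0.601118, cos φ = 0.799160, sin λ = 0.677967, cos λ = 0.735092.
ΔU = cos φ cos λ·ΔX + cos φ sin λ·ΔY + sin φ·ΔZ = (0.799160)(0.735092)(-194) + (0.799160)(0.677967)(-558) + (0.601118)(381) = -187.27 m.

ΔU = -187.3 m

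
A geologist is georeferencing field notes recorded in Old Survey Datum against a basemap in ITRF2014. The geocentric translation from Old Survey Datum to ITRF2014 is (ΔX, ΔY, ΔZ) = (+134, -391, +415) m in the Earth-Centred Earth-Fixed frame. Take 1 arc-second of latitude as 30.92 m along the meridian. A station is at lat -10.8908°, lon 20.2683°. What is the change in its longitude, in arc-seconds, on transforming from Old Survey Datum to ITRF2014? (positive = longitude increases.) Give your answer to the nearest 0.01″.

Δλ = -13.61″

sin φ = -0.188938, cos φ = 0.981989, sin λ = 0.346417, cos λ = 0.938081.
East component: ΔE = −sin λ·ΔX + cos λ·ΔY = −(0.346417)(134) + (0.938081)(-391) = -413.21 m.
1° of latitude spans 3600 × 30.92 = 111312 m; at latitude φ, 1° of longitude spans that × cos φ = 109307.2 m, so Δλ = -413.21 / 109307.2 × 3600 = -13.609″.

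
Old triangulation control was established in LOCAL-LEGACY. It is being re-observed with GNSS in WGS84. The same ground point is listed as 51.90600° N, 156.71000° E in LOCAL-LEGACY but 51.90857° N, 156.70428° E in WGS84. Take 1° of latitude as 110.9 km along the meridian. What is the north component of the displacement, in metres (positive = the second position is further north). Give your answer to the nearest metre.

Δφ = 51.90857° − 51.90600° = +0.00257°; Δλ = 156.70428° − 156.71000° = -0.00572°.
ΔN = Δφ × 110900 = 285.0 m; ΔE = Δλ × 110900 × cos(51.90600°) = -0.00572 × 110900 × 0.616953 = -391.4 m.

ΔN = 285 m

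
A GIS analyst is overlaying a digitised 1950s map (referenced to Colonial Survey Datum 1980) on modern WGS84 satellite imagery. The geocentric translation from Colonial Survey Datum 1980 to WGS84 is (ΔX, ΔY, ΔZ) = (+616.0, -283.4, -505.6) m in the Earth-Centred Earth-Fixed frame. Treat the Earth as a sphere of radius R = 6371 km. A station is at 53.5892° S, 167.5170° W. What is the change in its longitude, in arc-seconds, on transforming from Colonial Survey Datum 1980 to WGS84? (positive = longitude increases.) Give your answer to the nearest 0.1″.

sin φ = -0.804782, cos φ = 0.593571, sin λ = -0.216150, cos λ = -0.976360.
East component: ΔE = −sin λ·ΔX + cos λ·ΔY = −(-0.216150)(616.0) + (-0.976360)(-283.4) = 409.85 m.
1° of latitude spans πR/180 = 111195 m; at latitude φ, 1° of longitude spans that × cos φ = 66002.0 m, so Δλ = 409.85 / 66002.0 × 3600 = 22.355″.

Δλ = 22.4″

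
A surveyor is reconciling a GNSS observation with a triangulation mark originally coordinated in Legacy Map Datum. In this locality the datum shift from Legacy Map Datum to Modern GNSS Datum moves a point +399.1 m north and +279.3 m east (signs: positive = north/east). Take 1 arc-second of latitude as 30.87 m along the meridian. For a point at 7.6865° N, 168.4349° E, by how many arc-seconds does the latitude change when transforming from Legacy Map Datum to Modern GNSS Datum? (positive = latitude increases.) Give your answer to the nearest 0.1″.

Δφ = 12.9″

1″ of latitude = 30.87 m, so Δφ = 399.1 / 30.87 = 12.928″.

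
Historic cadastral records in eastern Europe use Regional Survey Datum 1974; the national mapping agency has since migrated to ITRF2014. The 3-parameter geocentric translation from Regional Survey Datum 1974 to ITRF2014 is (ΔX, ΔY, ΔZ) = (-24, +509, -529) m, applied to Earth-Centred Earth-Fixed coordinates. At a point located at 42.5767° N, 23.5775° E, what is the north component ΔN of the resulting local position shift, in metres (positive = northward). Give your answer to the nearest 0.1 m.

At φ = 42.5767°, λ = 23.5775°: sin φ = 0.676577, cos φ = 0.736372, sin λ = 0.399989, cos λ = 0.916520.
ΔN = −sin φ cos λ·ΔX − sin φ sin λ·ΔY + cos φ·ΔZ = −(0.676577)(0.916520)(-24) − (0.676577)(0.399989)(509) + (0.736372)(-529) = -512.41 m.

ΔN = -512.4 m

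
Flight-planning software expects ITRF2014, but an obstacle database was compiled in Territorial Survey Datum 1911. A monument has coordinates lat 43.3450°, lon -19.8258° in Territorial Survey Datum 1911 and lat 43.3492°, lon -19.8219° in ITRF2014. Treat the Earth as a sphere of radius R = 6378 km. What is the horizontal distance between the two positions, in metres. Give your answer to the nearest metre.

564 m

Δφ = 43.3492° − 43.3450° = +0.0042°; Δλ = -19.8219° − -19.8258° = +0.0039°.
1° along a meridian = πR/180 = 111317 m.
ΔN = Δφ × 111317 = 467.5 m; ΔE = Δλ × 111317 × cos(43.3450°) = +0.0039 × 111317 × 0.727234 = 315.7 m.
Distance = √(ΔE² + ΔN²) = √(315.7² + 467.5²) = 564.1 m.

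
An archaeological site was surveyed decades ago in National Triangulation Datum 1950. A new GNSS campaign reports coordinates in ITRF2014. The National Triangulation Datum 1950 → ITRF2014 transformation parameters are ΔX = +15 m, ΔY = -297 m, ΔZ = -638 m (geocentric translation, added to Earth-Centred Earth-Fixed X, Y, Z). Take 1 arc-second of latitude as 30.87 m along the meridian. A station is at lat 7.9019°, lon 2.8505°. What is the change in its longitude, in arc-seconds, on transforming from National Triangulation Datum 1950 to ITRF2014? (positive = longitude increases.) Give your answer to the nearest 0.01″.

sin φ = 0.137477, cos φ = 0.990505, sin λ = 0.049730, cos λ = 0.998763.
East component: ΔE = −sin λ·ΔX + cos λ·ΔY = −(0.049730)(15) + (0.998763)(-297) = -297.38 m.
1° of latitude spans 3600 × 30.87 = 111132 m; at latitude φ, 1° of longitude spans that × cos φ = 110076.8 m, so Δλ = -297.38 / 110076.8 × 3600 = -9.726″.

Δλ = -9.73″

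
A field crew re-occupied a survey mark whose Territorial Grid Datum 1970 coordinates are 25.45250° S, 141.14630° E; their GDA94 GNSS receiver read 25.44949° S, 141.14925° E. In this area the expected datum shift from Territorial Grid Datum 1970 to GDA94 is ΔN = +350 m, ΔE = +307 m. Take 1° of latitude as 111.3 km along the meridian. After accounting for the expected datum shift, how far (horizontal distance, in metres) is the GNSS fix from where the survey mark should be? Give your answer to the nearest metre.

Observed coordinate differences: Δφ = +0.00301°, Δλ = +0.00295°.
Converting to metres (1° lat = 111300 m, cos φ = 0.902942): observed ΔN = 335.0 m, observed ΔE = 296.5 m.
Subtracting the expected shift leaves a residual of 335.0 − (350) = -15.0 m north and 296.5 − (307) = -10.5 m east.
Residual distance = √((-15.0)² + (-10.5)²) = 18.3 m.

18 m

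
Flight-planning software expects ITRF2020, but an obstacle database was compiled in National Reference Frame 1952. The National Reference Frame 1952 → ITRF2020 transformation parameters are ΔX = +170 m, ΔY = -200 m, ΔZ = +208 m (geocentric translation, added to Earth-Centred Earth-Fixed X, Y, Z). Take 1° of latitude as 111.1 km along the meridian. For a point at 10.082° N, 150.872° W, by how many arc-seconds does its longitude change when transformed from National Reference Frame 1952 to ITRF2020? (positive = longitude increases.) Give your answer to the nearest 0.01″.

Δλ = 8.47″

sin φ = 0.175057, cos φ = 0.984558, sin λ = -0.486762, cos λ = -0.873534.
East component: ΔE = −sin λ·ΔX + cos λ·ΔY = −(-0.486762)(170) + (-0.873534)(-200) = 257.46 m.
1° of latitude spans 111100 m; at latitude φ, 1° of longitude spans that × cos φ = 109384.4 m, so Δλ = 257.46 / 109384.4 × 3600 = 8.473″.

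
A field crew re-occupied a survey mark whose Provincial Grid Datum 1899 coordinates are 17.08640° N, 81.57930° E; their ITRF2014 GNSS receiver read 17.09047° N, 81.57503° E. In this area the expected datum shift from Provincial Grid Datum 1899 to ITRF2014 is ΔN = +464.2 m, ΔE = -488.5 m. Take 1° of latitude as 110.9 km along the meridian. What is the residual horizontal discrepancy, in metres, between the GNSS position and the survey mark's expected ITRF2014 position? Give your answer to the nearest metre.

38 m

Observed coordinate differences: Δφ = +0.00407°, Δλ = -0.00427°.
Converting to metres (1° lat = 110900 m, cos φ = 0.955863): observed ΔN = 451.4 m, observed ΔE = -452.6 m.
Subtracting the expected shift leaves a residual of 451.4 − (464.2) = -12.8 m north and -452.6 − (-488.5) = 35.9 m east.
Residual distance = √((-12.8)² + 35.9²) = 38.1 m.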